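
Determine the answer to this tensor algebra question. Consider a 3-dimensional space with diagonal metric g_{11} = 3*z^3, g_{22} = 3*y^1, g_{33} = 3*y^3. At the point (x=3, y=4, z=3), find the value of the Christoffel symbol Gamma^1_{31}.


For a diagonal metric, Gamma^k_{ij} = (1/2) g^{kk} (dg_{ik}/dx_j + dg_{jk}/dx_i - dg_{ij}/dx_k).
The metric is diagonal, so g_{ab} = 0 for a != b.
At the given point: g_{11} = 81, g_{22} = 12, g_{33} = 192
g^{11} = 1/81
dg_{31}/dx_1 = 0 (off-diagonal)
dg_{11}/dx_3 = dg_{11}/dx_3 = 81
dg_{31}/dx_1 = 0 (off-diagonal)
Numerator = 0 + 81 - 0 = 81
Gamma^1_{31} = 81 / (2 * 81) = 1/2

1/2


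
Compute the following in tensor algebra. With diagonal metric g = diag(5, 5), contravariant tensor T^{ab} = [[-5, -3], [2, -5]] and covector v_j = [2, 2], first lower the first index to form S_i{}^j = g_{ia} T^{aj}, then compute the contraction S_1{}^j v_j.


Step 1: lower the first index. For a diagonal metric, g_{ia} T^{aj} = g_{ii} T^{ij} (no sum on i).
g_{11} = 5
S_1{}^1 = 5 * T^{11} = 5 * -5 = -25
S_1{}^2 = 5 * T^{12} = 5 * -3 = -15
Step 2: contract S_1{}^j with v_j.
S_1{}^1 * v_1 = -25 * 2 = -50
S_1{}^2 * v_2 = -15 * 2 = -30
Result = -50 + -30 = -80

-80


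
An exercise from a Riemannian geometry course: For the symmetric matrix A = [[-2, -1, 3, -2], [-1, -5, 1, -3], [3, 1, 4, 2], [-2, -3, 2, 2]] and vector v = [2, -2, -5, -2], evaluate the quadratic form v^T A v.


First compute Av:
(Av)_1 = -2*2 + -1*-2 + 3*-5 + -2*-2 = -13
(Av)_2 = -1*2 + -5*-2 + 1*-5 + -3*-2 = 9
(Av)_3 = 3*2 + 1*-2 + 4*-5 + 2*-2 = -20
(Av)_4 = -2*2 + -3*-2 + 2*-5 + 2*-2 = -12
Av = [-13, 9, -20, -12]
Then v^T (Av) = 2*-13 + -2*9 + -5*-20 + -2*-12
= -26 + -18 + 100 + 24 = 80

80


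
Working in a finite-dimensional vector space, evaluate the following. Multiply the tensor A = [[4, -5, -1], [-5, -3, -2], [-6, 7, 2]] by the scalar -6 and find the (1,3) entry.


Scalar multiplication: (cA)_{ij} = c * A_{ij}.
c = -6
A_{13} = -1
(cA)_{13} = -6 * -1 = 6

6


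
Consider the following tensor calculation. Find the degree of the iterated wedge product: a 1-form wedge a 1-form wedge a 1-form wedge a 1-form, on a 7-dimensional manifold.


The degree of a wedge product is the sum of the degrees of the individual forms.
Degrees: 1, 1, 1, 1
Total degree = 1 + 1 + 1 + 1 = 4

4


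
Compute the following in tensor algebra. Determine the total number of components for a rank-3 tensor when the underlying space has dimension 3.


The number of components of a rank-r tensor in d dimensions is d^r.
Here d = 3 and r = 3.
3^3 = 27

27


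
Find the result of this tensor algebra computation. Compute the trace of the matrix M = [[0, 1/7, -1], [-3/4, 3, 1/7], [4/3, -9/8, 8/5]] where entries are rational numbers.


The trace is the sum of diagonal entries.
Diagonal: M[1,1] = 0, M[2,2] = 3, M[3,3] = 8/5
Tr(M) = 0 + 3 + 8/5
Computing step by step:
After adding M[1,1]: 0
After adding M[2,2]: 3
After adding M[3,3]: 23/5
Tr(M) = 23/5

23/5


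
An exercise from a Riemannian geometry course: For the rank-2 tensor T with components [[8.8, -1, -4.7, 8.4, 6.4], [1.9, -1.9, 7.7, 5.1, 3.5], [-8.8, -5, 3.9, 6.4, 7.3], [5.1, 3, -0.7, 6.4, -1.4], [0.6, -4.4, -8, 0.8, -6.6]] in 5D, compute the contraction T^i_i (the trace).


The contraction (trace) of a rank-2 tensor is the sum of its diagonal elements.
Diagonal entries: A[1,1] = 8.8, A[2,2] = -1.9, A[3,3] = 3.9, A[4,4] = 6.4, A[5,5] = -6.6
Tr(A) = 8.8 + -1.9 + 3.9 + 6.4 + -6.6 = 10.6

10.6


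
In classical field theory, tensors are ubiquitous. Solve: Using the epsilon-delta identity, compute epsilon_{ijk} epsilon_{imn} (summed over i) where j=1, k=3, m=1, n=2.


Using the identity: epsilon_{ijk} epsilon_{imn} = delta_{jm} delta_{kn} - delta_{jn} delta_{km}.
delta_{11} = 1
delta_{32} = 0
delta_{12} = 0
delta_{31} = 0
Result = 1 * 0 - 0 * 0 = 0 - 0 = 0

0


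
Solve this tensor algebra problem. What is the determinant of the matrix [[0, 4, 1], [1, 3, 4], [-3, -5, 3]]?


Expanding along the first row, det(A) = a11*M_11 - a12*M_12 + a13*M_13, where M_1j is the (1,j) minor.
Minor M_11 = 3*3 - 4*-5 = 29
Minor M_12 = 1*3 - 4*-3 = 15
Minor M_13 = 1*-5 - 3*-3 = 4
det = 0*(29) - 4*(15) + 1*(4)
    = 0 - 60 + 4
    = -56

-56


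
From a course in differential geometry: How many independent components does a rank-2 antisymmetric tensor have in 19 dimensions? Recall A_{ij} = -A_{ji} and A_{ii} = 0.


An antisymmetric rank-2 tensor satisfies A_{ij} = -A_{ji}, so diagonal entries are zero.
The independent components are the upper-triangular entries: C(n, 2) = n(n-1)/2.
n = 19
C(19, 2) = 19 * 18 / 2 = 342 / 2 = 171

171


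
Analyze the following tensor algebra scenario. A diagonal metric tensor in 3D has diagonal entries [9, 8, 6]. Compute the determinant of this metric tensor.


For a diagonal metric, the determinant is the product of diagonal entries.
Diagonal entries: 9, 8, 6
det(g) = 9 * 8 * 6 = 432

432


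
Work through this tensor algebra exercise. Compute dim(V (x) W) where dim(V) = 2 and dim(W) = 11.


The dimension of a tensor product is the product of dimensions.
dim(V) = 2, dim(W) = 11
dim(V (x) W) = 2 * 11 = 22

22


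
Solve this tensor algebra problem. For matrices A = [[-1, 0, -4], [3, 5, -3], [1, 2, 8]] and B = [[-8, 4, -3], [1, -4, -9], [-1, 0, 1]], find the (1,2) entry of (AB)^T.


(AB)^T_{ij} = (AB)_{ji} = sum_k A_{jk} B_{ki}.
For i=1, j=2 we need (AB)_{21}:
A_{21} * B_{11} = 3 * -8 = -24
A_{22} * B_{21} = 5 * 1 = 5
A_{23} * B_{31} = -3 * -1 = 3
Sum = -24 + 5 + 3 = -16

-16


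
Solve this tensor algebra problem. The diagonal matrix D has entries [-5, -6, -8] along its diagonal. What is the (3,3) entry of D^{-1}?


For a diagonal matrix, the inverse has entries (D^{-1})_{ii} = 1/d_{ii}.
The diagonal entries are: d_{11} = -5, d_{22} = -6, d_{33} = -8
We need (D^{-1})_{33} = 1/d_{33} = 1/-8 = -1/8

-1/8


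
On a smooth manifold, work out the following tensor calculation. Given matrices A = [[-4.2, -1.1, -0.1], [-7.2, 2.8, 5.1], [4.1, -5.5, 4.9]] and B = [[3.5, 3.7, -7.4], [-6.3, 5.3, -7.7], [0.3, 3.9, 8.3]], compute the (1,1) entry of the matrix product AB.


(AB)_{ij} = sum_k A_{ik} B_{kj}.
For i=1, j=1:
A_{11} * B_{11} = -4.2 * 3.5 = -14.7
A_{12} * B_{21} = -1.1 * -6.3 = 6.93
A_{13} * B_{31} = -0.1 * 0.3 = -0.03
Sum = -14.7 + 6.93 + -0.03 = -7.8

-7.8


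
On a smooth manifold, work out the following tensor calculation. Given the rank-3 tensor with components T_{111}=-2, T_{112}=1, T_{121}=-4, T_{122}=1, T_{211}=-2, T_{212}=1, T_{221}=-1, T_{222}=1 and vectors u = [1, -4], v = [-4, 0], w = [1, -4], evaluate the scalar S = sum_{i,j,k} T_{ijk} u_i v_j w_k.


S = sum over i,j,k of T_{ijk} u_i v_j w_k. Expanding all 8 terms:
T_{111}*u_1*v_1*w_1 = -2*1*-4*1 = 8  (running total: 8)
T_{112}*u_1*v_1*w_2 = 1*1*-4*-4 = 16  (running total: 24)
T_{121}*u_1*v_2*w_1 = -4*1*0*1 = 0  (running total: 24)
T_{122}*u_1*v_2*w_2 = 1*1*0*-4 = 0  (running total: 24)
T_{211}*u_2*v_1*w_1 = -2*-4*-4*1 = -32  (running total: -8)
T_{212}*u_2*v_1*w_2 = 1*-4*-4*-4 = -64  (running total: -72)
T_{221}*u_2*v_2*w_1 = -1*-4*0*1 = 0  (running total: -72)
T_{222}*u_2*v_2*w_2 = 1*-4*0*-4 = 0  (running total: -72)
S = -72

-72


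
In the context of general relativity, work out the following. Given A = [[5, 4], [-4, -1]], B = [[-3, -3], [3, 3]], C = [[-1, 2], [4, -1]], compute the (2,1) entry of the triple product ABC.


(ABC)_{21} = sum_m (AB)_{2m} C_{m1}. First compute row 2 of AB.
(AB)_{21} = -4*-3 + -1*3 = 9
(AB)_{22} = -4*-3 + -1*3 = 9
Now contract with column 1 of C:
(AB)_{21} * C_{11} = 9 * -1 = -9
(AB)_{22} * C_{21} = 9 * 4 = 36
(ABC)_{21} = -9 + 36 = 27

27


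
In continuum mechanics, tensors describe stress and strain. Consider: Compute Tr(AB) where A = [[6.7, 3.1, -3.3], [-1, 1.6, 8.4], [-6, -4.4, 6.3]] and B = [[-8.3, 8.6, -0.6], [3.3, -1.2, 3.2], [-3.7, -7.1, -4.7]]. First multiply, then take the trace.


Tr(AB) = sum_i (AB)_{ii} where (AB)_{ii} = sum_k A_{ik} B_{ki}.
(AB)_{11} = 6.7*-8.3 + 3.1*3.3 + -3.3*-3.7 = -33.17
(AB)_{22} = -1*8.6 + 1.6*-1.2 + 8.4*-7.1 = -70.16
(AB)_{33} = -6*-0.6 + -4.4*3.2 + 6.3*-4.7 = -40.09
Tr(AB) = -33.17 + -70.16 + -40.09 = -143.42

-143.42


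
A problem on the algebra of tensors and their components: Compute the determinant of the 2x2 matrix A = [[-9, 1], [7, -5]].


For a 2x2 matrix [[a, b], [c, d]], det = a*d - b*c.
a = -9, b = 1, c = 7, d = -5
a*d = -9 * -5 = 45
b*c = 1 * 7 = 7
det = 45 - 7 = 38

38


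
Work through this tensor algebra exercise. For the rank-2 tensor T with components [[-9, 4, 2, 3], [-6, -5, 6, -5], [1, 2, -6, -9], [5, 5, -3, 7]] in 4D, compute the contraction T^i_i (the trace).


The contraction (trace) of a rank-2 tensor is the sum of its diagonal elements.
Diagonal entries: A[1,1] = -9, A[2,2] = -5, A[3,3] = -6, A[4,4] = 7
Tr(A) = -9 + -5 + -6 + 7 = -13

-13


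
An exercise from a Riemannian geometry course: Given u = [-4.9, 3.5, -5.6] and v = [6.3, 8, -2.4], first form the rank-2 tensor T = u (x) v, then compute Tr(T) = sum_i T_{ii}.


The outer product gives T_{ij} = u_i v_j.
The trace (contraction) is Tr(T) = sum_i T_{ii} = sum_i u_i v_i.
Diagonal entries:
T_{11} = u_1 * v_1 = -4.9 * 6.3 = -30.87
T_{22} = u_2 * v_2 = 3.5 * 8 = 28
T_{33} = u_3 * v_3 = -5.6 * -2.4 = 13.44
Tr(T) = -30.87 + 28 + 13.44 = 10.57

10.57


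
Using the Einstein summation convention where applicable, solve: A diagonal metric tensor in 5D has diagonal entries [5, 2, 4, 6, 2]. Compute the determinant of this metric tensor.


For a diagonal metric, the determinant is the product of diagonal entries.
Diagonal entries: 5, 2, 4, 6, 2
det(g) = 5 * 2 * 4 * 6 * 2 = 480

480


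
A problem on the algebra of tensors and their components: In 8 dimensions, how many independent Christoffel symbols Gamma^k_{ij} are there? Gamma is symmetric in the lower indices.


Christoffel symbols Gamma^k_{ij} are symmetric in i,j, so there are d * d(d+1)/2 independent symbols.
d = 8
d(d+1)/2 = 8 * 9 / 2 = 36
Total = 8 * 36 = 288

288


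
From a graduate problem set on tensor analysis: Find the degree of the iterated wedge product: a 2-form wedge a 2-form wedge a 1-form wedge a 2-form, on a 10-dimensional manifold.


The degree of a wedge product is the sum of the degrees of the individual forms.
Degrees: 2, 2, 1, 2
Total degree = 2 + 2 + 1 + 2 = 7

7


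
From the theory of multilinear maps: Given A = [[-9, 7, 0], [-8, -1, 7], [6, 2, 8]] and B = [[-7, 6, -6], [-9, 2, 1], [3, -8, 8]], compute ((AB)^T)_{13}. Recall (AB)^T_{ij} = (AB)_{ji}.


(AB)^T_{ij} = (AB)_{ji} = sum_k A_{jk} B_{ki}.
For i=1, j=3 we need (AB)_{31}:
A_{31} * B_{11} = 6 * -7 = -42
A_{32} * B_{21} = 2 * -9 = -18
A_{33} * B_{31} = 8 * 3 = 24
Sum = -42 + -18 + 24 = -36

-36


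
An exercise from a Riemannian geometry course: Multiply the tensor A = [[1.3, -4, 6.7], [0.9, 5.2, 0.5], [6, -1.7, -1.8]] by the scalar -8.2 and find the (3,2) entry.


Scalar multiplication: (cA)_{ij} = c * A_{ij}.
c = -8.2
A_{32} = -1.7
(cA)_{32} = -8.2 * -1.7 = 13.94

13.94


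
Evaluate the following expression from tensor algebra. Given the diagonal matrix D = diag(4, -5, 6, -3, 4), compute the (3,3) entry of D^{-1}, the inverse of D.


For a diagonal matrix, the inverse has entries (D^{-1})_{ii} = 1/d_{ii}.
The diagonal entries are: d_{11} = 4, d_{22} = -5, d_{33} = 6, d_{44} = -3, d_{55} = 4
We need (D^{-1})_{33} = 1/d_{33} = 1/6 = 1/6

1/6


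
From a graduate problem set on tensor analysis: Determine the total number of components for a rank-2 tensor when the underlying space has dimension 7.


The number of components of a rank-r tensor in d dimensions is d^r.
Here d = 7 and r = 2.
7^2 = 49

49


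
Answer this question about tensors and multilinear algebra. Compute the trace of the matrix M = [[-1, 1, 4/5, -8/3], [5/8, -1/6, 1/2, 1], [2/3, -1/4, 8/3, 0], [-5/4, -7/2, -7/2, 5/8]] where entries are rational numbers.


The trace is the sum of diagonal entries.
Diagonal: M[1,1] = -1, M[2,2] = -1/6, M[3,3] = 8/3, M[4,4] = 5/8
Tr(M) = -1 + -1/6 + 8/3 + 5/8
Computing step by step:
After adding M[1,1]: -1
After adding M[2,2]: -7/6
After adding M[3,3]: 3/2
After adding M[4,4]: 17/8
Tr(M) = 17/8

17/8


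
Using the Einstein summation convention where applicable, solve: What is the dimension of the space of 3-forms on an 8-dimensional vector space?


The dimension of the space of p-forms on an n-dimensional space is C(n, p).
n = 8, p = 3
C(8, 3) = 8! / (3! * 5!) = 56

56


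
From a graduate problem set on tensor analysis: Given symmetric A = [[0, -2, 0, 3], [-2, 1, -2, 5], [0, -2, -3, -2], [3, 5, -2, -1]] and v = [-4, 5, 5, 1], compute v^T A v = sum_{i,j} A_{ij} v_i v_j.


First compute Av:
(Av)_1 = 0*-4 + -2*5 + 0*5 + 3*1 = -7
(Av)_2 = -2*-4 + 1*5 + -2*5 + 5*1 = 8
(Av)_3 = 0*-4 + -2*5 + -3*5 + -2*1 = -27
(Av)_4 = 3*-4 + 5*5 + -2*5 + -1*1 = 2
Av = [-7, 8, -27, 2]
Then v^T (Av) = -4*-7 + 5*8 + 5*-27 + 1*2
= 28 + 40 + -135 + 2 = -65

-65


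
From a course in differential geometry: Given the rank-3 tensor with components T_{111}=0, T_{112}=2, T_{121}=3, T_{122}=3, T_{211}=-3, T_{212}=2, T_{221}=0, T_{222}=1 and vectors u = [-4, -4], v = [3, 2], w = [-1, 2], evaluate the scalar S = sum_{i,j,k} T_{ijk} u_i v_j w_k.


S = sum over i,j,k of T_{ijk} u_i v_j w_k. Expanding all 8 terms:
T_{111}*u_1*v_1*w_1 = 0*-4*3*-1 = 0  (running total: 0)
T_{112}*u_1*v_1*w_2 = 2*-4*3*2 = -48  (running total: -48)
T_{121}*u_1*v_2*w_1 = 3*-4*2*-1 = 24  (running total: -24)
T_{122}*u_1*v_2*w_2 = 3*-4*2*2 = -48  (running total: -72)
T_{211}*u_2*v_1*w_1 = -3*-4*3*-1 = -36  (running total: -108)
T_{212}*u_2*v_1*w_2 = 2*-4*3*2 = -48  (running total: -156)
T_{221}*u_2*v_2*w_1 = 0*-4*2*-1 = 0  (running total: -156)
T_{222}*u_2*v_2*w_2 = 1*-4*2*2 = -16  (running total: -172)
S = -172

-172


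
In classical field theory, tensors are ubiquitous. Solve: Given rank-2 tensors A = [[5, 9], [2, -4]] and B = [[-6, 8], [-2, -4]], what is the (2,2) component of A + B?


Tensor addition is component-wise: (A + B)_{ij} = A_{ij} + B_{ij}.
A_{22} = -4
B_{22} = -4
(A + B)_{22} = -4 + -4 = -8

-8


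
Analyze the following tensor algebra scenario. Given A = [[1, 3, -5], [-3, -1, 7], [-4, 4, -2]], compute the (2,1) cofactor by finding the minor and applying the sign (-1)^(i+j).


To find cofactor C_{21}, delete row 2 and column 1.
The resulting 2x2 submatrix is: [[3, -5], [4, -2]]
Minor M_{21} = 3*-2 - -5*4
  = -6 - -20 = 14
Sign = (-1)^(2+1) = (-1)^3 = -1
Cofactor C_{21} = -1 * 14 = -14

-14


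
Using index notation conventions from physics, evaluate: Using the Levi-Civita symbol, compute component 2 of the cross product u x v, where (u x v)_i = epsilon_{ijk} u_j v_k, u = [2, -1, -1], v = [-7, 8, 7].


(u x v)_2 = sum_{j,k} epsilon_{2jk} u_j v_k. Only permutations of (1,2,3) contribute; the two non-zero terms are:
eps_{213} u_1 v_3 = -1 * 2 * 7 = -14
eps_{231} u_3 v_1 = 1 * -1 * -7 = 7
(u x v)_2 = -7

-7


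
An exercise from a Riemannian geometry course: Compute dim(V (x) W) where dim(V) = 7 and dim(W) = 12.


The dimension of a tensor product is the product of dimensions.
dim(V) = 7, dim(W) = 12
dim(V (x) W) = 7 * 12 = 84

84


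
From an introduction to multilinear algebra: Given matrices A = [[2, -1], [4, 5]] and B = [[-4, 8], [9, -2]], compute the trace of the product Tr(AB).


Tr(AB) = sum_i (AB)_{ii} where (AB)_{ii} = sum_k A_{ik} B_{ki}.
(AB)_{11} = 2*-4 + -1*9 = -17
(AB)_{22} = 4*8 + 5*-2 = 22
Tr(AB) = -17 + 22 = 5

5


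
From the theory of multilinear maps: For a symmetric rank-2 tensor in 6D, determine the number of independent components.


A symmetric rank-2 tensor in d dimensions has d(d+1)/2 independent components.
d = 6
d(d+1)/2 = 6 * 7 / 2 = 42 / 2 = 21

21


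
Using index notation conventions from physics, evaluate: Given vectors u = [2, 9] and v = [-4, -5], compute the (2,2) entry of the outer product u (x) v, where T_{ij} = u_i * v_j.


The outer product entry T_{ij} = u_i * v_j.
We need i=2, j=2.
u_2 = 9, v_2 = -5
T_{2,2} = 9 * -5 = -45

-45


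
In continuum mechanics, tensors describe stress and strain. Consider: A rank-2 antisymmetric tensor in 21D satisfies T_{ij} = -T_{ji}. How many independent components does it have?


An antisymmetric rank-2 tensor satisfies A_{ij} = -A_{ji}, so diagonal entries are zero.
The independent components are the upper-triangular entries: C(n, 2) = n(n-1)/2.
n = 21
C(21, 2) = 21 * 20 / 2 = 420 / 2 = 210

210


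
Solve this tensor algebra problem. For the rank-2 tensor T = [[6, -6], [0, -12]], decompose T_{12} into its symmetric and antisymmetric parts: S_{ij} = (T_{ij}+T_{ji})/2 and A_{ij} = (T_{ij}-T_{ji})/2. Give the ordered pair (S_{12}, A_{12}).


T_{12} = -6
T_{21} = 0
S_{12} = (-6 + 0)/2 = -6/2 = -3
A_{12} = (-6 - 0)/2 = -6/2 = -3
Check: S + A = -3 + -3 = -6 = T_{12}.

(-3, -3)


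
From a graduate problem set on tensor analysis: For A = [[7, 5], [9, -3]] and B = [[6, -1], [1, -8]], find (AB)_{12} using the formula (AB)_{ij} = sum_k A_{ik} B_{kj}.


(AB)_{ij} = sum_k A_{ik} B_{kj}.
For i=1, j=2:
A_{11} * B_{12} = 7 * -1 = -7
A_{12} * B_{22} = 5 * -8 = -40
Sum = -7 + -40 = -47

-47


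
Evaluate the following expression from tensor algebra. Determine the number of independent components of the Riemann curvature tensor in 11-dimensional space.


The Riemann tensor in d dimensions has d^2(d^2 - 1)/12 independent components.
d = 11, so d^2 = 121
d^2 - 1 = 120
d^2(d^2 - 1) = 121 * 120 = 14520
Divide by 12: 14520 / 12 = 1210

1210


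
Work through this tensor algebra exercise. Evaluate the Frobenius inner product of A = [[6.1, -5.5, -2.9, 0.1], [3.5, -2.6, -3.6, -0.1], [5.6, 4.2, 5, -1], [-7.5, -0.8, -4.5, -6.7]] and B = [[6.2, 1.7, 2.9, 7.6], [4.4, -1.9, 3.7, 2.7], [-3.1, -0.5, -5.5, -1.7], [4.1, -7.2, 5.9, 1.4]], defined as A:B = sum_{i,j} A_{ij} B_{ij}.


A:B = sum over all i,j of A_{ij} * B_{ij}.
Row 1: 6.1*6.2=37.82, -5.5*1.7=-9.35, -2.9*2.9=-8.41, 0.1*7.6=0.76 => row sum = 20.82
Row 2: 3.5*4.4=15.4, -2.6*-1.9=4.94, -3.6*3.7=-13.32, -0.1*2.7=-0.27 => row sum = 6.75
Row 3: 5.6*-3.1=-17.36, 4.2*-0.5=-2.1, 5*-5.5=-27.5, -1*-1.7=1.7 => row sum = -45.26
Row 4: -7.5*4.1=-30.75, -0.8*-7.2=5.76, -4.5*5.9=-26.55, -6.7*1.4=-9.38 => row sum = -60.92
Total = 20.82 + 6.75 + -45.26 + -60.92 = -78.61

-78.61


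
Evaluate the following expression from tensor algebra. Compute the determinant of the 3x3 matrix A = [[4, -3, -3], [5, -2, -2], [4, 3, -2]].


Expanding along the first row, det(A) = a11*M_11 - a12*M_12 + a13*M_13, where M_1j is the (1,j) minor.
Minor M_11 = -2*-2 - -2*3 = 10
Minor M_12 = 5*-2 - -2*4 = -2
Minor M_13 = 5*3 - -2*4 = 23
det = 4*(10) - -3*(-2) + -3*(23)
    = 40 - 6 + -69
    = -35

-35


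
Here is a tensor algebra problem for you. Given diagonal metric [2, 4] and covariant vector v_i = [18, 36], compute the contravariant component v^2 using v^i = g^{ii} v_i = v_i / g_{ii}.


To raise an index with a diagonal metric: v^i = v_i / g_{ii}.
For index 2: v_2 = 36, g_{22} = 4
v^2 = 36 / 4 = 9

9


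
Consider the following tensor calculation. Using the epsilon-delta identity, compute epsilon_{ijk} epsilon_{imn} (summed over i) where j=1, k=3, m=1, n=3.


Using the identity: epsilon_{ijk} epsilon_{imn} = delta_{jm} delta_{kn} - delta_{jn} delta_{km}.
delta_{11} = 1
delta_{33} = 1
delta_{13} = 0
delta_{31} = 0
Result = 1 * 1 - 0 * 0 = 1 - 0 = 1

1


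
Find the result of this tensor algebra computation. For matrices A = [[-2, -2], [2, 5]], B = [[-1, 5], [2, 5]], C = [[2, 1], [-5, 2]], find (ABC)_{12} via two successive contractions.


(ABC)_{12} = sum_m (AB)_{1m} C_{m2}. First compute row 1 of AB.
(AB)_{11} = -2*-1 + -2*2 = -2
(AB)_{12} = -2*5 + -2*5 = -20
Now contract with column 2 of C:
(AB)_{11} * C_{12} = -2 * 1 = -2
(AB)_{12} * C_{22} = -20 * 2 = -40
(ABC)_{12} = -2 + -40 = -42

-42


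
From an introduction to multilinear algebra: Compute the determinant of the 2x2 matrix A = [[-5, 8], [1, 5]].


For a 2x2 matrix [[a, b], [c, d]], det = a*d - b*c.
a = -5, b = 8, c = 1, d = 5
a*d = -5 * 5 = -25
b*c = 8 * 1 = 8
det = -25 - 8 = -33

-33


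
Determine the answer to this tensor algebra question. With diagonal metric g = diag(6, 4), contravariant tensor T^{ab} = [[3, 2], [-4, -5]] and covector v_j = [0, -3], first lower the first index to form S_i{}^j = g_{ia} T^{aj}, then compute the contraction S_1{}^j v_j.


Step 1: lower the first index. For a diagonal metric, g_{ia} T^{aj} = g_{ii} T^{ij} (no sum on i).
g_{11} = 6
S_1{}^1 = 6 * T^{11} = 6 * 3 = 18
S_1{}^2 = 6 * T^{12} = 6 * 2 = 12
Step 2: contract S_1{}^j with v_j.
S_1{}^1 * v_1 = 18 * 0 = 0
S_1{}^2 * v_2 = 12 * -3 = -36
Result = 0 + -36 = -36

-36


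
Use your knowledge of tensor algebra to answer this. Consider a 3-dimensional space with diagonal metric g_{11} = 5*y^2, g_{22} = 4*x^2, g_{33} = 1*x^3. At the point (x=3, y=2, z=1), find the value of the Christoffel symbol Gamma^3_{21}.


For a diagonal metric, Gamma^k_{ij} = (1/2) g^{kk} (dg_{ik}/dx_j + dg_{jk}/dx_i - dg_{ij}/dx_k).
The metric is diagonal, so g_{ab} = 0 for a != b.
At the given point: g_{11} = 20, g_{22} = 36, g_{33} = 27
g^{33} = 1/27
dg_{23}/dx_1 = 0 (off-diagonal)
dg_{13}/dx_2 = 0 (off-diagonal)
dg_{21}/dx_3 = 0 (off-diagonal)
Numerator = 0 + 0 - 0 = 0
Gamma^3_{21} = 0 / (2 * 27) = 0

0


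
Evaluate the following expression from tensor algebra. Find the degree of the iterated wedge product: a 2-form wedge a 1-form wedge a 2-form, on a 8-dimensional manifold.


The degree of a wedge product is the sum of the degrees of the individual forms.
Degrees: 2, 1, 2
Total degree = 2 + 1 + 2 = 5

5


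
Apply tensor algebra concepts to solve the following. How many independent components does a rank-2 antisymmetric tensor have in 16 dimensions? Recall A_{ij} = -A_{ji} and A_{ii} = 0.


An antisymmetric rank-2 tensor satisfies A_{ij} = -A_{ji}, so diagonal entries are zero.
The independent components are the upper-triangular entries: C(n, 2) = n(n-1)/2.
n = 16
C(16, 2) = 16 * 15 / 2 = 240 / 2 = 120

120


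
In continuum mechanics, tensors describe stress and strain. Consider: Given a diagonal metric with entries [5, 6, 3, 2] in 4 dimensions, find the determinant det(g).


For a diagonal metric, the determinant is the product of diagonal entries.
Diagonal entries: 5, 6, 3, 2
det(g) = 5 * 6 * 3 * 2 = 180

180


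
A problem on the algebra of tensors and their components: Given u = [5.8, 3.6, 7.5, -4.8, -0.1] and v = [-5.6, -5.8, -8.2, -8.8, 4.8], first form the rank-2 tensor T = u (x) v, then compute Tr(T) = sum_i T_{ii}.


The outer product gives T_{ij} = u_i v_j.
The trace (contraction) is Tr(T) = sum_i T_{ii} = sum_i u_i v_i.
Diagonal entries:
T_{11} = u_1 * v_1 = 5.8 * -5.6 = -32.48
T_{22} = u_2 * v_2 = 3.6 * -5.8 = -20.88
T_{33} = u_3 * v_3 = 7.5 * -8.2 = -61.5
T_{44} = u_4 * v_4 = -4.8 * -8.8 = 42.24
T_{55} = u_5 * v_5 = -0.1 * 4.8 = -0.48
Tr(T) = -32.48 + -20.88 + -61.5 + 42.24 + -0.48 = -73.1

-73.1


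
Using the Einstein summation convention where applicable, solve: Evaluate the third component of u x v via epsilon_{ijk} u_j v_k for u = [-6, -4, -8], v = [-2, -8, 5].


(u x v)_3 = sum_{j,k} epsilon_{3jk} u_j v_k. Only permutations of (1,2,3) contribute; the two non-zero terms are:
eps_{312} u_1 v_2 = 1 * -6 * -8 = 48
eps_{321} u_2 v_1 = -1 * -4 * -2 = -8
(u x v)_3 = 40

40


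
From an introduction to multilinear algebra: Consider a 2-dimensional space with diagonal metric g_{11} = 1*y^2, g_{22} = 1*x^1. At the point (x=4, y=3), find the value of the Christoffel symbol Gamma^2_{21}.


For a diagonal metric, Gamma^k_{ij} = (1/2) g^{kk} (dg_{ik}/dx_j + dg_{jk}/dx_i - dg_{ij}/dx_k).
The metric is diagonal, so g_{ab} = 0 for a != b.
At the given point: g_{11} = 9, g_{22} = 4
g^{22} = 1/4
dg_{22}/dx_1 = dg_{22}/dx_1 = 1
dg_{12}/dx_2 = 0 (off-diagonal)
dg_{21}/dx_2 = 0 (off-diagonal)
Numerator = 1 + 0 - 0 = 1
Gamma^2_{21} = 1 / (2 * 4) = 1/8

1/8


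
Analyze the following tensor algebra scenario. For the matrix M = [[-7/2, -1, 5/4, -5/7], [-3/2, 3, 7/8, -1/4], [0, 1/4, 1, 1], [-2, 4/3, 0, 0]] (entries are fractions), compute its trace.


The trace is the sum of diagonal entries.
Diagonal: M[1,1] = -7/2, M[2,2] = 3, M[3,3] = 1, M[4,4] = 0
Tr(M) = -7/2 + 3 + 1 + 0
Computing step by step:
After adding M[1,1]: -7/2
After adding M[2,2]: -1/2
After adding M[3,3]: 1/2
After adding M[4,4]: 1/2
Tr(M) = 1/2

1/2


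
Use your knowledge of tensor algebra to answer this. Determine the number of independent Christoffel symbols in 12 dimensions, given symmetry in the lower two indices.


Christoffel symbols Gamma^k_{ij} are symmetric in i,j, so there are d * d(d+1)/2 independent symbols.
d = 12
d(d+1)/2 = 12 * 13 / 2 = 78
Total = 12 * 78 = 936

936


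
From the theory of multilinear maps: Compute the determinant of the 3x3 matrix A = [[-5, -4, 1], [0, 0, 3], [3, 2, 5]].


Expanding along the first row, det(A) = a11*M_11 - a12*M_12 + a13*M_13, where M_1j is the (1,j) minor.
Minor M_11 = 0*5 - 3*2 = -6
Minor M_12 = 0*5 - 3*3 = -9
Minor M_13 = 0*2 - 0*3 = 0
det = -5*(-6) - -4*(-9) + 1*(0)
    = 30 - 36 + 0
    = -6

-6


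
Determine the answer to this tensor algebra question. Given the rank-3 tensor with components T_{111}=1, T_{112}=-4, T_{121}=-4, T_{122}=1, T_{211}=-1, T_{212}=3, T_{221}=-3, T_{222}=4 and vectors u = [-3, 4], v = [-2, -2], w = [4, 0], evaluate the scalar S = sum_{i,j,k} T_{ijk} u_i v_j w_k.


S = sum over i,j,k of T_{ijk} u_i v_j w_k. Expanding all 8 terms:
T_{111}*u_1*v_1*w_1 = 1*-3*-2*4 = 24  (running total: 24)
T_{112}*u_1*v_1*w_2 = -4*-3*-2*0 = 0  (running total: 24)
T_{121}*u_1*v_2*w_1 = -4*-3*-2*4 = -96  (running total: -72)
T_{122}*u_1*v_2*w_2 = 1*-3*-2*0 = 0  (running total: -72)
T_{211}*u_2*v_1*w_1 = -1*4*-2*4 = 32  (running total: -40)
T_{212}*u_2*v_1*w_2 = 3*4*-2*0 = 0  (running total: -40)
T_{221}*u_2*v_2*w_1 = -3*4*-2*4 = 96  (running total: 56)
T_{222}*u_2*v_2*w_2 = 4*4*-2*0 = 0  (running total: 56)
S = 56

56


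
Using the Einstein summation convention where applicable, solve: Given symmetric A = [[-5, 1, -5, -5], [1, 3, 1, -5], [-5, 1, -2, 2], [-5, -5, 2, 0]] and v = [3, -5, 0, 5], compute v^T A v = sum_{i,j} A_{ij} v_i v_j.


First compute Av:
(Av)_1 = -5*3 + 1*-5 + -5*0 + -5*5 = -45
(Av)_2 = 1*3 + 3*-5 + 1*0 + -5*5 = -37
(Av)_3 = -5*3 + 1*-5 + -2*0 + 2*5 = -10
(Av)_4 = -5*3 + -5*-5 + 2*0 + 0*5 = 10
Av = [-45, -37, -10, 10]
Then v^T (Av) = 3*-45 + -5*-37 + 0*-10 + 5*10
= -135 + 185 + 0 + 50 = 100

100


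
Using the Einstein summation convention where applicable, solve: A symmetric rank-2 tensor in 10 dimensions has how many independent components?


A symmetric rank-2 tensor in d dimensions has d(d+1)/2 independent components.
d = 10
d(d+1)/2 = 10 * 11 / 2 = 110 / 2 = 55

55


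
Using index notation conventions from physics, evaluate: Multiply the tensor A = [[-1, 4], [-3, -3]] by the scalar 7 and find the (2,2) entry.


Scalar multiplication: (cA)_{ij} = c * A_{ij}.
c = 7
A_{22} = -3
(cA)_{22} = 7 * -3 = -21

-21


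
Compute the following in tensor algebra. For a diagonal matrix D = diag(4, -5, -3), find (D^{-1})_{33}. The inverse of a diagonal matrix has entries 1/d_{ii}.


For a diagonal matrix, the inverse has entries (D^{-1})_{ii} = 1/d_{ii}.
The diagonal entries are: d_{11} = 4, d_{22} = -5, d_{33} = -3
We need (D^{-1})_{33} = 1/d_{33} = 1/-3 = -1/3

-1/3


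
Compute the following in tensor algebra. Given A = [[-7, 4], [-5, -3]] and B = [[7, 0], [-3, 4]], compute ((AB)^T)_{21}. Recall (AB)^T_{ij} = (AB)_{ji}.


(AB)^T_{ij} = (AB)_{ji} = sum_k A_{jk} B_{ki}.
For i=2, j=1 we need (AB)_{12}:
A_{11} * B_{12} = -7 * 0 = 0
A_{12} * B_{22} = 4 * 4 = 16
Sum = 0 + 16 = 16

16


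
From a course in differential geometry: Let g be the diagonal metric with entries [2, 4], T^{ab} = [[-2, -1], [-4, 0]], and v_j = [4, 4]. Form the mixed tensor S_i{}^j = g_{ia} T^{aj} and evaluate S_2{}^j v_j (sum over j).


Step 1: lower the first index. For a diagonal metric, g_{ia} T^{aj} = g_{ii} T^{ij} (no sum on i).
g_{22} = 4
S_2{}^1 = 4 * T^{21} = 4 * -4 = -16
S_2{}^2 = 4 * T^{22} = 4 * 0 = 0
Step 2: contract S_2{}^j with v_j.
S_2{}^1 * v_1 = -16 * 4 = -64
S_2{}^2 * v_2 = 0 * 4 = 0
Result = -64 + 0 = -64

-64


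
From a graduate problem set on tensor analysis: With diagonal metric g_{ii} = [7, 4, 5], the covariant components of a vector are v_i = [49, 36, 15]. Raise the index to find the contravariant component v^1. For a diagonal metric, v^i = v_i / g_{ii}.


To raise an index with a diagonal metric: v^i = v_i / g_{ii}.
For index 1: v_1 = 49, g_{11} = 7
v^1 = 49 / 7 = 7

7


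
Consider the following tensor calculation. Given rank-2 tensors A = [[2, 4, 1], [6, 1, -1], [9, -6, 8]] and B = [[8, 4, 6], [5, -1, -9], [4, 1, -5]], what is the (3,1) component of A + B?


Tensor addition is component-wise: (A + B)_{ij} = A_{ij} + B_{ij}.
A_{31} = 9
B_{31} = 4
(A + B)_{31} = 9 + 4 = 13

13


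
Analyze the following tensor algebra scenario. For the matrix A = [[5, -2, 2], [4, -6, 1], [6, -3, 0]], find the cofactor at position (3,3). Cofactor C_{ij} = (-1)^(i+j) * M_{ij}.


To find cofactor C_{33}, delete row 3 and column 3.
The resulting 2x2 submatrix is: [[5, -2], [4, -6]]
Minor M_{33} = 5*-6 - -2*4
  = -30 - -8 = -22
Sign = (-1)^(3+3) = (-1)^6 = 1
Cofactor C_{33} = 1 * -22 = -22

-22


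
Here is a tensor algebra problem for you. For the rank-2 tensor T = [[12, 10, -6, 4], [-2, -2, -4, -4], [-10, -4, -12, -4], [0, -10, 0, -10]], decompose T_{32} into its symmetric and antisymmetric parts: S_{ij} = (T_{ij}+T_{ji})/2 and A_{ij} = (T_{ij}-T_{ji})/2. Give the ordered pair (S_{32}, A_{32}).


T_{32} = -4
T_{23} = -4
S_{32} = (-4 + -4)/2 = -8/2 = -4
A_{32} = (-4 - -4)/2 = 0/2 = 0
Check: S + A = -4 + 0 = -4 = T_{32}.

(-4, 0)


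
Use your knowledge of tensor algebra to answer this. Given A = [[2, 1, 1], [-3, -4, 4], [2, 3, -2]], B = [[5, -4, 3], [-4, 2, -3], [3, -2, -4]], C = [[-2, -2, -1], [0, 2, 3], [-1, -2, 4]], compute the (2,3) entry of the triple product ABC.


(ABC)_{23} = sum_m (AB)_{2m} C_{m3}. First compute row 2 of AB.
(AB)_{21} = -3*5 + -4*-4 + 4*3 = 13
(AB)_{22} = -3*-4 + -4*2 + 4*-2 = -4
(AB)_{23} = -3*3 + -4*-3 + 4*-4 = -13
Now contract with column 3 of C:
(AB)_{21} * C_{13} = 13 * -1 = -13
(AB)_{22} * C_{23} = -4 * 3 = -12
(AB)_{23} * C_{33} = -13 * 4 = -52
(ABC)_{23} = -13 + -12 + -52 = -77

-77


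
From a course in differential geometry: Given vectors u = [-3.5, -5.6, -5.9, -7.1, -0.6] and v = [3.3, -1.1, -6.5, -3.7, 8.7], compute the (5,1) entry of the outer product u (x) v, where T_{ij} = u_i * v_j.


The outer product entry T_{ij} = u_i * v_j.
We need i=5, j=1.
u_5 = -0.6, v_1 = 3.3
T_{5,1} = -0.6 * 3.3 = -1.98

-1.98


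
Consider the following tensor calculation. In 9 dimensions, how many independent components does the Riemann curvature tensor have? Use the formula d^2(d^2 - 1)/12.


The Riemann tensor in d dimensions has d^2(d^2 - 1)/12 independent components.
d = 9, so d^2 = 81
d^2 - 1 = 80
d^2(d^2 - 1) = 81 * 80 = 6480
Divide by 12: 6480 / 12 = 540

540


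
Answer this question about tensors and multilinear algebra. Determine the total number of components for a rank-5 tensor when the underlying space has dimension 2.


The number of components of a rank-r tensor in d dimensions is d^r.
Here d = 2 and r = 5.
2^5 = 32

32


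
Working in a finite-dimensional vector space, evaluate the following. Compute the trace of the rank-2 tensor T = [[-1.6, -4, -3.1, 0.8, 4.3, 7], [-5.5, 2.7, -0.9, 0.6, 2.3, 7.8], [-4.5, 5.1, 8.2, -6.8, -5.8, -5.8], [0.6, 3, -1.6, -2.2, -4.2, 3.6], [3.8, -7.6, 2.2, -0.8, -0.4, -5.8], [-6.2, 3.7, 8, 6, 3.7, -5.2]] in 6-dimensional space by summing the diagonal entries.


The contraction (trace) of a rank-2 tensor is the sum of its diagonal elements.
Diagonal entries: A[1,1] = -1.6, A[2,2] = 2.7, A[3,3] = 8.2, A[4,4] = -2.2, A[5,5] = -0.4, A[6,6] = -5.2
Tr(A) = -1.6 + 2.7 + 8.2 + -2.2 + -0.4 + -5.2 = 1.5

1.5


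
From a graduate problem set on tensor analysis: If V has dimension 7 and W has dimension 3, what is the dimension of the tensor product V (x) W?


The dimension of a tensor product is the product of dimensions.
dim(V) = 7, dim(W) = 3
dim(V (x) W) = 7 * 3 = 21

21


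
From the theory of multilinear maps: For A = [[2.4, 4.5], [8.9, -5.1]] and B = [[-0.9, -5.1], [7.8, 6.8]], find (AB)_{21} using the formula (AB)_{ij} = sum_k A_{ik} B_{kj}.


(AB)_{ij} = sum_k A_{ik} B_{kj}.
For i=2, j=1:
A_{21} * B_{11} = 8.9 * -0.9 = -8.01
A_{22} * B_{21} = -5.1 * 7.8 = -39.78
Sum = -8.01 + -39.78 = -47.79

-47.79


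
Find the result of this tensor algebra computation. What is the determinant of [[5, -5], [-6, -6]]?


For a 2x2 matrix [[a, b], [c, d]], det = a*d - b*c.
a = 5, b = -5, c = -6, d = -6
a*d = 5 * -6 = -30
b*c = -5 * -6 = 30
det = -30 - 30 = -60

-60


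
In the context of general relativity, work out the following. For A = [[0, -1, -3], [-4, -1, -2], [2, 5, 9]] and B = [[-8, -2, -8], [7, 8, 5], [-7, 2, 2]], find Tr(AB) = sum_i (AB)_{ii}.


Tr(AB) = sum_i (AB)_{ii} where (AB)_{ii} = sum_k A_{ik} B_{ki}.
(AB)_{11} = 0*-8 + -1*7 + -3*-7 = 14
(AB)_{22} = -4*-2 + -1*8 + -2*2 = -4
(AB)_{33} = 2*-8 + 5*5 + 9*2 = 27
Tr(AB) = 14 + -4 + 27 = 37

37


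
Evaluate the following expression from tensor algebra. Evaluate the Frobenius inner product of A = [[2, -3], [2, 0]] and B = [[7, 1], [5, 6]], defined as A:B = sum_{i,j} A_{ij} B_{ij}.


A:B = sum over all i,j of A_{ij} * B_{ij}.
Row 1: 2*7=14, -3*1=-3 => row sum = 11
Row 2: 2*5=10, 0*6=0 => row sum = 10
Total = 11 + 10 = 21

21


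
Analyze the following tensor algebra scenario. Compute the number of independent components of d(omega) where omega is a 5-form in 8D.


The exterior derivative of a p-form is a (p+1)-form.
Its number of independent components is C(n, p+1).
n = 8, p+1 = 6
C(8, 6) = 28

28


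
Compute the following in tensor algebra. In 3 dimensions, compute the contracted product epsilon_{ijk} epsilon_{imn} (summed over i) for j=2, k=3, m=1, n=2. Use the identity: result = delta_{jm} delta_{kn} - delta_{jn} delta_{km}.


Using the identity: epsilon_{ijk} epsilon_{imn} = delta_{jm} delta_{kn} - delta_{jn} delta_{km}.
delta_{21} = 0
delta_{32} = 0
delta_{22} = 1
delta_{31} = 0
Result = 0 * 0 - 1 * 0 = 0 - 0 = 0

0


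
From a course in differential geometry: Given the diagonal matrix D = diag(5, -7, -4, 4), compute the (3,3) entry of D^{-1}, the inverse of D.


For a diagonal matrix, the inverse has entries (D^{-1})_{ii} = 1/d_{ii}.
The diagonal entries are: d_{11} = 5, d_{22} = -7, d_{33} = -4, d_{44} = 4
We need (D^{-1})_{33} = 1/d_{33} = 1/-4 = -1/4

-1/4


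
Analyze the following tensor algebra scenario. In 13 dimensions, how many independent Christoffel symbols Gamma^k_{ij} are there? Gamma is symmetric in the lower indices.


Christoffel symbols Gamma^k_{ij} are symmetric in i,j, so there are d * d(d+1)/2 independent symbols.
d = 13
d(d+1)/2 = 13 * 14 / 2 = 91
Total = 13 * 91 = 1183

1183


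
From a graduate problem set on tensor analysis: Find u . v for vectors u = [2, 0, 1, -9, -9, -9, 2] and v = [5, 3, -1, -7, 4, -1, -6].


The inner product u . v = sum of u_i * v_i.
Term-by-term: 2 * 5, 0 * 3, 1 * -1, -9 * -7, -9 * 4, -9 * -1, 2 * -6
Products: 10, 0, -1, 63, -36, 9, -12
Sum = 10 + 0 + -1 + 63 + -36 + 9 + -12 = 33

33


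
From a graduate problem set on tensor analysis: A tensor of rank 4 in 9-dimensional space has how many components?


The number of components of a rank-r tensor in d dimensions is d^r.
Here d = 9 and r = 4.
9^4 = 6561

6561


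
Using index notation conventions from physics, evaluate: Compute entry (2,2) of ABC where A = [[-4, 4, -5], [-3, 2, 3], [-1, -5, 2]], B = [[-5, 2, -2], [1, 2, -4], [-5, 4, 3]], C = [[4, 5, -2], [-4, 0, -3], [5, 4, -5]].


(ABC)_{22} = sum_m (AB)_{2m} C_{m2}. First compute row 2 of AB.
(AB)_{21} = -3*-5 + 2*1 + 3*-5 = 2
(AB)_{22} = -3*2 + 2*2 + 3*4 = 10
(AB)_{23} = -3*-2 + 2*-4 + 3*3 = 7
Now contract with column 2 of C:
(AB)_{21} * C_{12} = 2 * 5 = 10
(AB)_{22} * C_{22} = 10 * 0 = 0
(AB)_{23} * C_{32} = 7 * 4 = 28
(ABC)_{22} = 10 + 0 + 28 = 38

38


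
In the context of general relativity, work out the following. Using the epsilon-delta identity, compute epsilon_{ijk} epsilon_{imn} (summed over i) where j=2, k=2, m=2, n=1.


Using the identity: epsilon_{ijk} epsilon_{imn} = delta_{jm} delta_{kn} - delta_{jn} delta_{km}.
delta_{22} = 1
delta_{21} = 0
delta_{21} = 0
delta_{22} = 1
Result = 1 * 0 - 0 * 1 = 0 - 0 = 0

0


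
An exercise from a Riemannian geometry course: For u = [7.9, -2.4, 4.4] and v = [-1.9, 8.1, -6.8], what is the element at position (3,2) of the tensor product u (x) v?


The outer product entry T_{ij} = u_i * v_j.
We need i=3, j=2.
u_3 = 4.4, v_2 = 8.1
T_{3,2} = 4.4 * 8.1 = 35.64

35.64


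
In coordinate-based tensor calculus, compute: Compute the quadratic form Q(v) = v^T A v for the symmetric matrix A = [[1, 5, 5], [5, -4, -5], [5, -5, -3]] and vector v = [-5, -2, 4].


First compute Av:
(Av)_1 = 1*-5 + 5*-2 + 5*4 = 5
(Av)_2 = 5*-5 + -4*-2 + -5*4 = -37
(Av)_3 = 5*-5 + -5*-2 + -3*4 = -27
Av = [5, -37, -27]
Then v^T (Av) = -5*5 + -2*-37 + 4*-27
= -25 + 74 + -108 = -59

-59


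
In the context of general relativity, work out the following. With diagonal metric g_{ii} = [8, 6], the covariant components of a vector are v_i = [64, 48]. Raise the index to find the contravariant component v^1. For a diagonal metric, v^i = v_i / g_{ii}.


To raise an index with a diagonal metric: v^i = v_i / g_{ii}.
For index 1: v_1 = 64, g_{11} = 8
v^1 = 64 / 8 = 8

8


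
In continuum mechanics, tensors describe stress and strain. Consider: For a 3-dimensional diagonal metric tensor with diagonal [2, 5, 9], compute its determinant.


For a diagonal metric, the determinant is the product of diagonal entries.
Diagonal entries: 2, 5, 9
det(g) = 2 * 5 * 9 = 90

90


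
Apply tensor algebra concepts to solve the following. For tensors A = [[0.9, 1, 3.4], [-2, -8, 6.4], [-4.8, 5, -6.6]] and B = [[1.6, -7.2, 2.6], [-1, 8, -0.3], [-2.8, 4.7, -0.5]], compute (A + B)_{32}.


Tensor addition is component-wise: (A + B)_{ij} = A_{ij} + B_{ij}.
A_{32} = 5
B_{32} = 4.7
(A + B)_{32} = 5 + 4.7 = 9.7

9.7


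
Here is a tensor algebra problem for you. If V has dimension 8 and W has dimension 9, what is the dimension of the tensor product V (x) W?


The dimension of a tensor product is the product of dimensions.
dim(V) = 8, dim(W) = 9
dim(V (x) W) = 8 * 9 = 72

72


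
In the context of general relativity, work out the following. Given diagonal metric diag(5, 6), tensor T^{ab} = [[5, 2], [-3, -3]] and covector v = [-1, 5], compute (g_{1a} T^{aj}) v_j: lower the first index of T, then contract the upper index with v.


Step 1: lower the first index. For a diagonal metric, g_{ia} T^{aj} = g_{ii} T^{ij} (no sum on i).
g_{11} = 5
S_1{}^1 = 5 * T^{11} = 5 * 5 = 25
S_1{}^2 = 5 * T^{12} = 5 * 2 = 10
Step 2: contract S_1{}^j with v_j.
S_1{}^1 * v_1 = 25 * -1 = -25
S_1{}^2 * v_2 = 10 * 5 = 50
Result = -25 + 50 = 25

25


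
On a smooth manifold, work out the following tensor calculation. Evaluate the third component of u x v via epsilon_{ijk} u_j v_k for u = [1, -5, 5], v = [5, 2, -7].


(u x v)_3 = sum_{j,k} epsilon_{3jk} u_j v_k. Only permutations of (1,2,3) contribute; the two non-zero terms are:
eps_{312} u_1 v_2 = 1 * 1 * 2 = 2
eps_{321} u_2 v_1 = -1 * -5 * 5 = 25
(u x v)_3 = 27

27


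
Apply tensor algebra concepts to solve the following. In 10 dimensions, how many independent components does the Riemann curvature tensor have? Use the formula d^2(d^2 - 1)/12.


The Riemann tensor in d dimensions has d^2(d^2 - 1)/12 independent components.
d = 10, so d^2 = 100
d^2 - 1 = 99
d^2(d^2 - 1) = 100 * 99 = 9900
Divide by 12: 9900 / 12 = 825

825


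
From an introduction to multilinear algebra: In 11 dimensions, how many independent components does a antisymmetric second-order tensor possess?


A antisymmetric rank-2 tensor in d dimensions has d(d-1)/2 independent components.
d = 11
d(d-1)/2 = 11 * 10 / 2 = 110 / 2 = 55

55
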